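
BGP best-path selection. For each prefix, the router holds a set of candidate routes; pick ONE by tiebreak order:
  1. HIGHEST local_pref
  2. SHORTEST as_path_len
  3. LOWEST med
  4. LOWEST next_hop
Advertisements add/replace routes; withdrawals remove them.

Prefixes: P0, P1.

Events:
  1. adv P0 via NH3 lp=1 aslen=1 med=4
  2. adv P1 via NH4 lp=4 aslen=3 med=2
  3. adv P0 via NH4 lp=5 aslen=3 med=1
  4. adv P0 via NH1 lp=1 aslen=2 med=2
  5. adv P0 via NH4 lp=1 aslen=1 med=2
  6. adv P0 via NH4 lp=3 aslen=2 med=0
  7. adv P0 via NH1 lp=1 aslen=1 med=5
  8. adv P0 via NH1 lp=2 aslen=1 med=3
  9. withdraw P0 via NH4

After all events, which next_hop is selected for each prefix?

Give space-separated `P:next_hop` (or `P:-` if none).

Op 1: best P0=NH3 P1=-
Op 2: best P0=NH3 P1=NH4
Op 3: best P0=NH4 P1=NH4
Op 4: best P0=NH4 P1=NH4
Op 5: best P0=NH4 P1=NH4
Op 6: best P0=NH4 P1=NH4
Op 7: best P0=NH4 P1=NH4
Op 8: best P0=NH4 P1=NH4
Op 9: best P0=NH1 P1=NH4

Answer: P0:NH1 P1:NH4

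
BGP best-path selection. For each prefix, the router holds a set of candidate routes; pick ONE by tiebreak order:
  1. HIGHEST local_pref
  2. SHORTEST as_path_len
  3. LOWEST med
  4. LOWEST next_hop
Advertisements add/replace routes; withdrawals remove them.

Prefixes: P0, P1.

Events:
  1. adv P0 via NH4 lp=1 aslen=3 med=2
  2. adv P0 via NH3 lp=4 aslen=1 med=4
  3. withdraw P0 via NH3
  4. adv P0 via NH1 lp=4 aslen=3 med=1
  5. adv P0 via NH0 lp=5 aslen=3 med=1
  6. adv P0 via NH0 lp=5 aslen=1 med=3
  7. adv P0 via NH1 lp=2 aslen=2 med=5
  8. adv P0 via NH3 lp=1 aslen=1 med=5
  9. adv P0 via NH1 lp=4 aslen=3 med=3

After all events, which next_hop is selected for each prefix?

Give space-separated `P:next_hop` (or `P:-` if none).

Op 1: best P0=NH4 P1=-
Op 2: best P0=NH3 P1=-
Op 3: best P0=NH4 P1=-
Op 4: best P0=NH1 P1=-
Op 5: best P0=NH0 P1=-
Op 6: best P0=NH0 P1=-
Op 7: best P0=NH0 P1=-
Op 8: best P0=NH0 P1=-
Op 9: best P0=NH0 P1=-

Answer: P0:NH0 P1:-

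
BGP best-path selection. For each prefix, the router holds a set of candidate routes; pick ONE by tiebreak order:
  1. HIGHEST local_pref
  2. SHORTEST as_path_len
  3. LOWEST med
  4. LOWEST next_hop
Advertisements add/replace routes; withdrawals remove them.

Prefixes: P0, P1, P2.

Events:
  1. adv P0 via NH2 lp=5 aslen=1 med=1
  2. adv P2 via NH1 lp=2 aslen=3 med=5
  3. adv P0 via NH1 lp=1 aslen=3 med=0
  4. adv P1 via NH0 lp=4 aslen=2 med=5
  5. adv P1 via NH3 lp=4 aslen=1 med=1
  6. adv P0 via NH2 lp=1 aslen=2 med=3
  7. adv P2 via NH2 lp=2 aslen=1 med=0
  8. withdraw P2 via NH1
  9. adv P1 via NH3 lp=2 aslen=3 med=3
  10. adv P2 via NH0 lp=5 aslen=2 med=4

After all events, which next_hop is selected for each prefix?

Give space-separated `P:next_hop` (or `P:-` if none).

Op 1: best P0=NH2 P1=- P2=-
Op 2: best P0=NH2 P1=- P2=NH1
Op 3: best P0=NH2 P1=- P2=NH1
Op 4: best P0=NH2 P1=NH0 P2=NH1
Op 5: best P0=NH2 P1=NH3 P2=NH1
Op 6: best P0=NH2 P1=NH3 P2=NH1
Op 7: best P0=NH2 P1=NH3 P2=NH2
Op 8: best P0=NH2 P1=NH3 P2=NH2
Op 9: best P0=NH2 P1=NH0 P2=NH2
Op 10: best P0=NH2 P1=NH0 P2=NH0

Answer: P0:NH2 P1:NH0 P2:NH0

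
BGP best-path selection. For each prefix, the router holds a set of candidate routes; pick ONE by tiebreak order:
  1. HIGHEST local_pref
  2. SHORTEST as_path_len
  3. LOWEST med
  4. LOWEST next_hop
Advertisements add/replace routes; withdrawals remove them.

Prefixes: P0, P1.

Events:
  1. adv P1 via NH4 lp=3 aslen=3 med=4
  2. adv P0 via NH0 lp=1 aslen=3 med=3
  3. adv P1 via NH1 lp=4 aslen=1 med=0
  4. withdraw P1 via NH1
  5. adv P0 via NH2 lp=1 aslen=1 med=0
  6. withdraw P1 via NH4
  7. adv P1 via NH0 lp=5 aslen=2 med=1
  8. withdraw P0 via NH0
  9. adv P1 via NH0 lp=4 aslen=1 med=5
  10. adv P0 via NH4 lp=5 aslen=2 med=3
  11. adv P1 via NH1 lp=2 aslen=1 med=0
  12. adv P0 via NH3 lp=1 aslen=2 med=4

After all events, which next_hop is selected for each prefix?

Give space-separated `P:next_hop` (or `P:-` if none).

Answer: P0:NH4 P1:NH0

Derivation:
Op 1: best P0=- P1=NH4
Op 2: best P0=NH0 P1=NH4
Op 3: best P0=NH0 P1=NH1
Op 4: best P0=NH0 P1=NH4
Op 5: best P0=NH2 P1=NH4
Op 6: best P0=NH2 P1=-
Op 7: best P0=NH2 P1=NH0
Op 8: best P0=NH2 P1=NH0
Op 9: best P0=NH2 P1=NH0
Op 10: best P0=NH4 P1=NH0
Op 11: best P0=NH4 P1=NH0
Op 12: best P0=NH4 P1=NH0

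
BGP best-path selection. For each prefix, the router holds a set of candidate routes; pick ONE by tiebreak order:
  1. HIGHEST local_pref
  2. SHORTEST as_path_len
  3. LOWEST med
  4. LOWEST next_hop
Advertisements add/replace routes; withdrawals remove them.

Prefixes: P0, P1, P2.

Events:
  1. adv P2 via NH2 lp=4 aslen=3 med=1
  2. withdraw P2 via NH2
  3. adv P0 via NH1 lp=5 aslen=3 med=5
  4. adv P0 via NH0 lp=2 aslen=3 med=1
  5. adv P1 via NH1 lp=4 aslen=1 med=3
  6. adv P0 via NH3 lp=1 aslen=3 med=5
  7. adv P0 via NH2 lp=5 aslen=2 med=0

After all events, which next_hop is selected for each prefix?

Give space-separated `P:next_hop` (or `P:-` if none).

Op 1: best P0=- P1=- P2=NH2
Op 2: best P0=- P1=- P2=-
Op 3: best P0=NH1 P1=- P2=-
Op 4: best P0=NH1 P1=- P2=-
Op 5: best P0=NH1 P1=NH1 P2=-
Op 6: best P0=NH1 P1=NH1 P2=-
Op 7: best P0=NH2 P1=NH1 P2=-

Answer: P0:NH2 P1:NH1 P2:-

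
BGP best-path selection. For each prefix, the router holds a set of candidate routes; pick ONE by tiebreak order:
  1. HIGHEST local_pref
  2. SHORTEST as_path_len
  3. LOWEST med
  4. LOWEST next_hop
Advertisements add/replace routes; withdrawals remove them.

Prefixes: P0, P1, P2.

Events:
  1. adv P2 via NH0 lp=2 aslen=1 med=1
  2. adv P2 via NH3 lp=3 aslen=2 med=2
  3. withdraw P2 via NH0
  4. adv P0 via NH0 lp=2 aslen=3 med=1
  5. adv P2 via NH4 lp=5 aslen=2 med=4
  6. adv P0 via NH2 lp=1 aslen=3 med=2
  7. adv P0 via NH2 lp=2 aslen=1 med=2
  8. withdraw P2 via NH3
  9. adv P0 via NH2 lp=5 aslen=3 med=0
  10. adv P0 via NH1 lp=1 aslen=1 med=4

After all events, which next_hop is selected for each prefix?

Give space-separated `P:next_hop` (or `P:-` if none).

Answer: P0:NH2 P1:- P2:NH4

Derivation:
Op 1: best P0=- P1=- P2=NH0
Op 2: best P0=- P1=- P2=NH3
Op 3: best P0=- P1=- P2=NH3
Op 4: best P0=NH0 P1=- P2=NH3
Op 5: best P0=NH0 P1=- P2=NH4
Op 6: best P0=NH0 P1=- P2=NH4
Op 7: best P0=NH2 P1=- P2=NH4
Op 8: best P0=NH2 P1=- P2=NH4
Op 9: best P0=NH2 P1=- P2=NH4
Op 10: best P0=NH2 P1=- P2=NH4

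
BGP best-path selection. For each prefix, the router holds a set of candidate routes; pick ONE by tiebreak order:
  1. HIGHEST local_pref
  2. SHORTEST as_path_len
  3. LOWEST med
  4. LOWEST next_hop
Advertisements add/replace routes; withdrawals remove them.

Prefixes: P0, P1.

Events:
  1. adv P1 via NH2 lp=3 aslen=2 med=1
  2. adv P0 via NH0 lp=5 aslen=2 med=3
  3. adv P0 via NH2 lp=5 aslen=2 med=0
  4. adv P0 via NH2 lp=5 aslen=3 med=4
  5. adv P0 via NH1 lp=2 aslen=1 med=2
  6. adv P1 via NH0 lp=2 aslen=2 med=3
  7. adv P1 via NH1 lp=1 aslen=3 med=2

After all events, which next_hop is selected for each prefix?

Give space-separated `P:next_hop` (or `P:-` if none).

Answer: P0:NH0 P1:NH2

Derivation:
Op 1: best P0=- P1=NH2
Op 2: best P0=NH0 P1=NH2
Op 3: best P0=NH2 P1=NH2
Op 4: best P0=NH0 P1=NH2
Op 5: best P0=NH0 P1=NH2
Op 6: best P0=NH0 P1=NH2
Op 7: best P0=NH0 P1=NH2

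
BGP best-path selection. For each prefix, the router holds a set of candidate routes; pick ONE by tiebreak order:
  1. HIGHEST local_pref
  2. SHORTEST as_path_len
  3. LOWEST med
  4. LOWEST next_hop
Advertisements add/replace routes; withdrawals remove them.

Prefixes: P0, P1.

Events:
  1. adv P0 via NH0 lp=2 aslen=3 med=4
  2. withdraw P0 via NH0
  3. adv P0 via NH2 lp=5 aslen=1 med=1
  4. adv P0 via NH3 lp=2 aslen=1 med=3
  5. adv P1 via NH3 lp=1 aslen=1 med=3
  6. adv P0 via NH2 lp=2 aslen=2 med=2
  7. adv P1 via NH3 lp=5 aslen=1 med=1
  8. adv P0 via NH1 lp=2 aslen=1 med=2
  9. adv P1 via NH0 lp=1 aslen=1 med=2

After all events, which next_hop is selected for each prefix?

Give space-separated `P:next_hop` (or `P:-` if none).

Answer: P0:NH1 P1:NH3

Derivation:
Op 1: best P0=NH0 P1=-
Op 2: best P0=- P1=-
Op 3: best P0=NH2 P1=-
Op 4: best P0=NH2 P1=-
Op 5: best P0=NH2 P1=NH3
Op 6: best P0=NH3 P1=NH3
Op 7: best P0=NH3 P1=NH3
Op 8: best P0=NH1 P1=NH3
Op 9: best P0=NH1 P1=NH3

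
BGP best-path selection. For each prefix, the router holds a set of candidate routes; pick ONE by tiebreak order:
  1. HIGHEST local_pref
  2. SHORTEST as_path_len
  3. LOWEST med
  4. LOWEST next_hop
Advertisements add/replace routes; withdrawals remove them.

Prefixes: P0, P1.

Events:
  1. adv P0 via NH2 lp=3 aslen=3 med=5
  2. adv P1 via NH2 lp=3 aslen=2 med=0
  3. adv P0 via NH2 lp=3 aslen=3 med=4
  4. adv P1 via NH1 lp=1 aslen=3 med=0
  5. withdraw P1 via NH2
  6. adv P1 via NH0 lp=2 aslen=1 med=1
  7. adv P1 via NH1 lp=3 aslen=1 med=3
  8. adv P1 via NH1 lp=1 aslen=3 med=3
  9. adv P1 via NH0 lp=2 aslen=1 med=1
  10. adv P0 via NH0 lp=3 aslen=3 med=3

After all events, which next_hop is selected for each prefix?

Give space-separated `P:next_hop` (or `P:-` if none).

Op 1: best P0=NH2 P1=-
Op 2: best P0=NH2 P1=NH2
Op 3: best P0=NH2 P1=NH2
Op 4: best P0=NH2 P1=NH2
Op 5: best P0=NH2 P1=NH1
Op 6: best P0=NH2 P1=NH0
Op 7: best P0=NH2 P1=NH1
Op 8: best P0=NH2 P1=NH0
Op 9: best P0=NH2 P1=NH0
Op 10: best P0=NH0 P1=NH0

Answer: P0:NH0 P1:NH0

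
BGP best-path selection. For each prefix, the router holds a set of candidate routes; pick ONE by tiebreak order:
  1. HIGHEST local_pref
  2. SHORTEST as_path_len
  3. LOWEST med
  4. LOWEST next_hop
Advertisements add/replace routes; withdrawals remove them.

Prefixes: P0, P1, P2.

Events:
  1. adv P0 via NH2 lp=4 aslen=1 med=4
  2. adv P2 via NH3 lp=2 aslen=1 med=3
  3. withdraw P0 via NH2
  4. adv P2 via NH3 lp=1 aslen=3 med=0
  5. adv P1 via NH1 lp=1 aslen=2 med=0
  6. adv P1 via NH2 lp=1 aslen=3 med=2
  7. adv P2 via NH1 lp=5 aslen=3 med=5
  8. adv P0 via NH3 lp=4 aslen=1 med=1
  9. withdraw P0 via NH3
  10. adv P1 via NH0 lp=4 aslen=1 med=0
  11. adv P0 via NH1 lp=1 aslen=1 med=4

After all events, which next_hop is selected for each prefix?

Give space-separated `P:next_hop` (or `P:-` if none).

Op 1: best P0=NH2 P1=- P2=-
Op 2: best P0=NH2 P1=- P2=NH3
Op 3: best P0=- P1=- P2=NH3
Op 4: best P0=- P1=- P2=NH3
Op 5: best P0=- P1=NH1 P2=NH3
Op 6: best P0=- P1=NH1 P2=NH3
Op 7: best P0=- P1=NH1 P2=NH1
Op 8: best P0=NH3 P1=NH1 P2=NH1
Op 9: best P0=- P1=NH1 P2=NH1
Op 10: best P0=- P1=NH0 P2=NH1
Op 11: best P0=NH1 P1=NH0 P2=NH1

Answer: P0:NH1 P1:NH0 P2:NH1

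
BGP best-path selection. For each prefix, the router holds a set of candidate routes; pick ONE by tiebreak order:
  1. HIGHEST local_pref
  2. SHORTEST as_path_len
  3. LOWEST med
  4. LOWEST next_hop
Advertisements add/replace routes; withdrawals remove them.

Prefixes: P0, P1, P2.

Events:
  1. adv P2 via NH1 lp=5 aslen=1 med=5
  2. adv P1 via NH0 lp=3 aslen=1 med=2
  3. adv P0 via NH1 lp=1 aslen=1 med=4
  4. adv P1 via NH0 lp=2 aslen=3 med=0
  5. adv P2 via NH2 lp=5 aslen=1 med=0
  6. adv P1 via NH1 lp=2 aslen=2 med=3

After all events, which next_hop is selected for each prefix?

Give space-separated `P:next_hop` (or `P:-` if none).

Answer: P0:NH1 P1:NH1 P2:NH2

Derivation:
Op 1: best P0=- P1=- P2=NH1
Op 2: best P0=- P1=NH0 P2=NH1
Op 3: best P0=NH1 P1=NH0 P2=NH1
Op 4: best P0=NH1 P1=NH0 P2=NH1
Op 5: best P0=NH1 P1=NH0 P2=NH2
Op 6: best P0=NH1 P1=NH1 P2=NH2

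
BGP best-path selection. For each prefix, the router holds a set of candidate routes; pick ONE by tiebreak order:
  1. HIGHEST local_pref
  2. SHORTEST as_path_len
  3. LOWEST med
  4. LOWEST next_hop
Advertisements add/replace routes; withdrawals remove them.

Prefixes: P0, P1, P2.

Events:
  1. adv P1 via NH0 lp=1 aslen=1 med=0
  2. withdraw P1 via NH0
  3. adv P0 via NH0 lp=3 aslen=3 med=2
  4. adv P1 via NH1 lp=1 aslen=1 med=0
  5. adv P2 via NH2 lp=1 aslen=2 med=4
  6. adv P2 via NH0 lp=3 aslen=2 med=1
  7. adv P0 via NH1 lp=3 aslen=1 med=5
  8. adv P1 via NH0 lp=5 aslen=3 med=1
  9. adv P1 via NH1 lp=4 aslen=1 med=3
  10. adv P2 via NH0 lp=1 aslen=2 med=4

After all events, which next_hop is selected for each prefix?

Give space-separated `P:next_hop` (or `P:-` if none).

Op 1: best P0=- P1=NH0 P2=-
Op 2: best P0=- P1=- P2=-
Op 3: best P0=NH0 P1=- P2=-
Op 4: best P0=NH0 P1=NH1 P2=-
Op 5: best P0=NH0 P1=NH1 P2=NH2
Op 6: best P0=NH0 P1=NH1 P2=NH0
Op 7: best P0=NH1 P1=NH1 P2=NH0
Op 8: best P0=NH1 P1=NH0 P2=NH0
Op 9: best P0=NH1 P1=NH0 P2=NH0
Op 10: best P0=NH1 P1=NH0 P2=NH0

Answer: P0:NH1 P1:NH0 P2:NH0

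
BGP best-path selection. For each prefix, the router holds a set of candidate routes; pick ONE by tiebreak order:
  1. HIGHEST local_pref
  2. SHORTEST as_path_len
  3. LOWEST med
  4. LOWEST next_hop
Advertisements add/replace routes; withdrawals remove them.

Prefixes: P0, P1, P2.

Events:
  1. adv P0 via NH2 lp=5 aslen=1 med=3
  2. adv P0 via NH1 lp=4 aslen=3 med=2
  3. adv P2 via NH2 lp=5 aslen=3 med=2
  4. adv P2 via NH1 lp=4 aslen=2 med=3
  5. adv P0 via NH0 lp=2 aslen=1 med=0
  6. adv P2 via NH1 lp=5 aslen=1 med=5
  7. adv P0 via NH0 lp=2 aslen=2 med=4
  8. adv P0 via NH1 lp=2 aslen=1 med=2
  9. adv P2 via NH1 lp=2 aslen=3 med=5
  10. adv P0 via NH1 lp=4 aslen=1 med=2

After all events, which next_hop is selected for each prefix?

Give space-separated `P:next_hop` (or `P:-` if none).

Answer: P0:NH2 P1:- P2:NH2

Derivation:
Op 1: best P0=NH2 P1=- P2=-
Op 2: best P0=NH2 P1=- P2=-
Op 3: best P0=NH2 P1=- P2=NH2
Op 4: best P0=NH2 P1=- P2=NH2
Op 5: best P0=NH2 P1=- P2=NH2
Op 6: best P0=NH2 P1=- P2=NH1
Op 7: best P0=NH2 P1=- P2=NH1
Op 8: best P0=NH2 P1=- P2=NH1
Op 9: best P0=NH2 P1=- P2=NH2
Op 10: best P0=NH2 P1=- P2=NH2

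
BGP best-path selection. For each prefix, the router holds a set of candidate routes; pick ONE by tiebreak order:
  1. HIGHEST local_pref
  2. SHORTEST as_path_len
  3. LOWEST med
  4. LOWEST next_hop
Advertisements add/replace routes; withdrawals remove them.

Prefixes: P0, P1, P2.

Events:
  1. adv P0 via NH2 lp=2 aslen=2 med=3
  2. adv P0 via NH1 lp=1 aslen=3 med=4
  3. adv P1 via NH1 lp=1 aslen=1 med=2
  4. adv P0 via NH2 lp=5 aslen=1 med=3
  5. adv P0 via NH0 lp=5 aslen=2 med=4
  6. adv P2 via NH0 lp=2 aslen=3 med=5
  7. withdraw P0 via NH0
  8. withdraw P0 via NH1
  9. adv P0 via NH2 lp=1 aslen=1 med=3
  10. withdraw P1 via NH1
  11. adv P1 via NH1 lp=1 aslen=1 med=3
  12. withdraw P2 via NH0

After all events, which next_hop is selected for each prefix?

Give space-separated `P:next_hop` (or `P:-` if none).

Op 1: best P0=NH2 P1=- P2=-
Op 2: best P0=NH2 P1=- P2=-
Op 3: best P0=NH2 P1=NH1 P2=-
Op 4: best P0=NH2 P1=NH1 P2=-
Op 5: best P0=NH2 P1=NH1 P2=-
Op 6: best P0=NH2 P1=NH1 P2=NH0
Op 7: best P0=NH2 P1=NH1 P2=NH0
Op 8: best P0=NH2 P1=NH1 P2=NH0
Op 9: best P0=NH2 P1=NH1 P2=NH0
Op 10: best P0=NH2 P1=- P2=NH0
Op 11: best P0=NH2 P1=NH1 P2=NH0
Op 12: best P0=NH2 P1=NH1 P2=-

Answer: P0:NH2 P1:NH1 P2:-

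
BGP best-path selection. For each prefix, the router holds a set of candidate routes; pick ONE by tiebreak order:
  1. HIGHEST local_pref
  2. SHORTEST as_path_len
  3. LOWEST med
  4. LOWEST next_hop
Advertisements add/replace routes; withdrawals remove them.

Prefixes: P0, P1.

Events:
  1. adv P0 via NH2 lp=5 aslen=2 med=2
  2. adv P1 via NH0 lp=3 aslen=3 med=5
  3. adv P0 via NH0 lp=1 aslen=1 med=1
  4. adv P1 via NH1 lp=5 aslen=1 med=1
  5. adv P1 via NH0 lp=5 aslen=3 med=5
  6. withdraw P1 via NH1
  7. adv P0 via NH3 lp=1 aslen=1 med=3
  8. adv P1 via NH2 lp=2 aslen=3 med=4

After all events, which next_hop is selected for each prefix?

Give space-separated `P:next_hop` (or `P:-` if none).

Answer: P0:NH2 P1:NH0

Derivation:
Op 1: best P0=NH2 P1=-
Op 2: best P0=NH2 P1=NH0
Op 3: best P0=NH2 P1=NH0
Op 4: best P0=NH2 P1=NH1
Op 5: best P0=NH2 P1=NH1
Op 6: best P0=NH2 P1=NH0
Op 7: best P0=NH2 P1=NH0
Op 8: best P0=NH2 P1=NH0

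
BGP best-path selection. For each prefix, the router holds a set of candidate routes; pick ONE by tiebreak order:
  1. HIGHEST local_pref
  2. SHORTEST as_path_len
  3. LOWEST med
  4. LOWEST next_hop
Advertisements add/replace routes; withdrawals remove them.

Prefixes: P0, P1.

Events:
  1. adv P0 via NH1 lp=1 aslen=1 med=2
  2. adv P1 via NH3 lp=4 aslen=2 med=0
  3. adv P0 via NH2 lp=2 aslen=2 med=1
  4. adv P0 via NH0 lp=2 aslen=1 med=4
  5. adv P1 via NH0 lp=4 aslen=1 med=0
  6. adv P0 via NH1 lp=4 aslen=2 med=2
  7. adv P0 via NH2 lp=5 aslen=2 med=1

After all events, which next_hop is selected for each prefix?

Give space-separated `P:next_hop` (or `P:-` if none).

Op 1: best P0=NH1 P1=-
Op 2: best P0=NH1 P1=NH3
Op 3: best P0=NH2 P1=NH3
Op 4: best P0=NH0 P1=NH3
Op 5: best P0=NH0 P1=NH0
Op 6: best P0=NH1 P1=NH0
Op 7: best P0=NH2 P1=NH0

Answer: P0:NH2 P1:NH0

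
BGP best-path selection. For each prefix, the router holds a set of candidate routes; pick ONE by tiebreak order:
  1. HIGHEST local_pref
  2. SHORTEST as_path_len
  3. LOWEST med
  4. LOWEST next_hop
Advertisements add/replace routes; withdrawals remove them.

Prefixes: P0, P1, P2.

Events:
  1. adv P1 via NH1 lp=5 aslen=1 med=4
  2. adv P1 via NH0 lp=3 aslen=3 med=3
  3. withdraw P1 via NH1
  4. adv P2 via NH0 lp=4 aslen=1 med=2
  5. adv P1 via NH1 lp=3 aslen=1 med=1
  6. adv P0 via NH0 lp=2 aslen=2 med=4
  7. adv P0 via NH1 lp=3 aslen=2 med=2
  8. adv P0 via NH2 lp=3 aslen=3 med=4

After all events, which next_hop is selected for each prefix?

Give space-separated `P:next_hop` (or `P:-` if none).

Answer: P0:NH1 P1:NH1 P2:NH0

Derivation:
Op 1: best P0=- P1=NH1 P2=-
Op 2: best P0=- P1=NH1 P2=-
Op 3: best P0=- P1=NH0 P2=-
Op 4: best P0=- P1=NH0 P2=NH0
Op 5: best P0=- P1=NH1 P2=NH0
Op 6: best P0=NH0 P1=NH1 P2=NH0
Op 7: best P0=NH1 P1=NH1 P2=NH0
Op 8: best P0=NH1 P1=NH1 P2=NH0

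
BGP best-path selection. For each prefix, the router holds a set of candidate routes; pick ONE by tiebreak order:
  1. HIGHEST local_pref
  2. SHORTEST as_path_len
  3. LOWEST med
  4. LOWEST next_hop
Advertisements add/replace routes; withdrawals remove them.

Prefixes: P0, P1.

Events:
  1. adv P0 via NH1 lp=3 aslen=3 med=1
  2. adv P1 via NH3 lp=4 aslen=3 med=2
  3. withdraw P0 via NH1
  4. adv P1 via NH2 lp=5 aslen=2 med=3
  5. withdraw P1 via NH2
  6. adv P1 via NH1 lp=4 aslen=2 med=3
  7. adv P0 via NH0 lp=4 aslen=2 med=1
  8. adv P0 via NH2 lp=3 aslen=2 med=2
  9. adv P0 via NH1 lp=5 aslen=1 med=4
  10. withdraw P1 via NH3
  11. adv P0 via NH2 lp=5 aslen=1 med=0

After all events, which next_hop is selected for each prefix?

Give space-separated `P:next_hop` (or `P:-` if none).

Answer: P0:NH2 P1:NH1

Derivation:
Op 1: best P0=NH1 P1=-
Op 2: best P0=NH1 P1=NH3
Op 3: best P0=- P1=NH3
Op 4: best P0=- P1=NH2
Op 5: best P0=- P1=NH3
Op 6: best P0=- P1=NH1
Op 7: best P0=NH0 P1=NH1
Op 8: best P0=NH0 P1=NH1
Op 9: best P0=NH1 P1=NH1
Op 10: best P0=NH1 P1=NH1
Op 11: best P0=NH2 P1=NH1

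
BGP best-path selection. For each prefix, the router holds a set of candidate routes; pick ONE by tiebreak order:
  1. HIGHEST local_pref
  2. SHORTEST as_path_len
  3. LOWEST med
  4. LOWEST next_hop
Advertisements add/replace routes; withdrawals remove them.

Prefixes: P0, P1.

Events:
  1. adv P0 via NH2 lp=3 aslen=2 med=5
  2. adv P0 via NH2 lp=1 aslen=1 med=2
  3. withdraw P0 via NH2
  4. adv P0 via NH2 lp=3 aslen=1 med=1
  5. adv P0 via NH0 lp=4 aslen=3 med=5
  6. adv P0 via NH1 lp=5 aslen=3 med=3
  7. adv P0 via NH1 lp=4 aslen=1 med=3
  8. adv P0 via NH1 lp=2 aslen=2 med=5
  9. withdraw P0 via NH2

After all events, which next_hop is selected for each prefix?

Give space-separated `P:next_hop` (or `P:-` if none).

Answer: P0:NH0 P1:-

Derivation:
Op 1: best P0=NH2 P1=-
Op 2: best P0=NH2 P1=-
Op 3: best P0=- P1=-
Op 4: best P0=NH2 P1=-
Op 5: best P0=NH0 P1=-
Op 6: best P0=NH1 P1=-
Op 7: best P0=NH1 P1=-
Op 8: best P0=NH0 P1=-
Op 9: best P0=NH0 P1=-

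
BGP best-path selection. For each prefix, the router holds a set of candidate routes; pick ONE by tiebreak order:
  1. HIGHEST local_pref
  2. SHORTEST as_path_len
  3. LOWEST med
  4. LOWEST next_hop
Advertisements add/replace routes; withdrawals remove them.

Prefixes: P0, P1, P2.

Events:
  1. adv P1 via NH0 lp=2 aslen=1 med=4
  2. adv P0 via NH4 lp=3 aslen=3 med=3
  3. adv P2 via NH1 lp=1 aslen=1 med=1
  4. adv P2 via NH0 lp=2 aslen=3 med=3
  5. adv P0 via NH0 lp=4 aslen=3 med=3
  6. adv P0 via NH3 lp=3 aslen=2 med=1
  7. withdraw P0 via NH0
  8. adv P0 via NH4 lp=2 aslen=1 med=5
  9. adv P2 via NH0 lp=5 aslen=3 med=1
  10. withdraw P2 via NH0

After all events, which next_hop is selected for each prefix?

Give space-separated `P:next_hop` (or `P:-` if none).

Op 1: best P0=- P1=NH0 P2=-
Op 2: best P0=NH4 P1=NH0 P2=-
Op 3: best P0=NH4 P1=NH0 P2=NH1
Op 4: best P0=NH4 P1=NH0 P2=NH0
Op 5: best P0=NH0 P1=NH0 P2=NH0
Op 6: best P0=NH0 P1=NH0 P2=NH0
Op 7: best P0=NH3 P1=NH0 P2=NH0
Op 8: best P0=NH3 P1=NH0 P2=NH0
Op 9: best P0=NH3 P1=NH0 P2=NH0
Op 10: best P0=NH3 P1=NH0 P2=NH1

Answer: P0:NH3 P1:NH0 P2:NH1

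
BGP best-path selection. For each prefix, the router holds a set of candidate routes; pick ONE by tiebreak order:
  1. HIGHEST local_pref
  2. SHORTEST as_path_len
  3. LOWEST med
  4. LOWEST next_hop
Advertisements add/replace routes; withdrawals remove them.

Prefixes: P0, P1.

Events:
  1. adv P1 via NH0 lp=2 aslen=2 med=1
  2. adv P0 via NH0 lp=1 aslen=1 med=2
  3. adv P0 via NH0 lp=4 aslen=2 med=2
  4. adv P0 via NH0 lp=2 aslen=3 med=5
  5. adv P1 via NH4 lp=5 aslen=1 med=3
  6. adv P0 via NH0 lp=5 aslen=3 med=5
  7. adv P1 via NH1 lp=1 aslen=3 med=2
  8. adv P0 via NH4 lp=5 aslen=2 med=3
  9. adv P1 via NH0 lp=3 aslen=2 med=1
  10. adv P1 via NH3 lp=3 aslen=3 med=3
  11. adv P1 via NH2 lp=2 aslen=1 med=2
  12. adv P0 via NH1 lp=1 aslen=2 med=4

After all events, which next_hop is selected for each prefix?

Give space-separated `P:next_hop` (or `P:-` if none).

Op 1: best P0=- P1=NH0
Op 2: best P0=NH0 P1=NH0
Op 3: best P0=NH0 P1=NH0
Op 4: best P0=NH0 P1=NH0
Op 5: best P0=NH0 P1=NH4
Op 6: best P0=NH0 P1=NH4
Op 7: best P0=NH0 P1=NH4
Op 8: best P0=NH4 P1=NH4
Op 9: best P0=NH4 P1=NH4
Op 10: best P0=NH4 P1=NH4
Op 11: best P0=NH4 P1=NH4
Op 12: best P0=NH4 P1=NH4

Answer: P0:NH4 P1:NH4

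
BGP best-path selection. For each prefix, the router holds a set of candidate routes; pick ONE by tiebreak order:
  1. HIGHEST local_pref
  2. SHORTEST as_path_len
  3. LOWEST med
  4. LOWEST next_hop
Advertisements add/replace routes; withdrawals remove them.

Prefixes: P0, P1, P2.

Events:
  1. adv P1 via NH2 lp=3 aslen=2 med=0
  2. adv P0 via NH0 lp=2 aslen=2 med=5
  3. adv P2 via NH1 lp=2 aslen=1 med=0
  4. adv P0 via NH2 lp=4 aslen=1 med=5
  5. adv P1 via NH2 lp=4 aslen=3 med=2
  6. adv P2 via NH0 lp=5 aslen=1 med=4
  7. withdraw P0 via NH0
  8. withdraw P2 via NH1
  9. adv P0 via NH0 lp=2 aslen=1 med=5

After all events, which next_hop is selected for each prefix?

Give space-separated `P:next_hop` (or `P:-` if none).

Op 1: best P0=- P1=NH2 P2=-
Op 2: best P0=NH0 P1=NH2 P2=-
Op 3: best P0=NH0 P1=NH2 P2=NH1
Op 4: best P0=NH2 P1=NH2 P2=NH1
Op 5: best P0=NH2 P1=NH2 P2=NH1
Op 6: best P0=NH2 P1=NH2 P2=NH0
Op 7: best P0=NH2 P1=NH2 P2=NH0
Op 8: best P0=NH2 P1=NH2 P2=NH0
Op 9: best P0=NH2 P1=NH2 P2=NH0

Answer: P0:NH2 P1:NH2 P2:NH0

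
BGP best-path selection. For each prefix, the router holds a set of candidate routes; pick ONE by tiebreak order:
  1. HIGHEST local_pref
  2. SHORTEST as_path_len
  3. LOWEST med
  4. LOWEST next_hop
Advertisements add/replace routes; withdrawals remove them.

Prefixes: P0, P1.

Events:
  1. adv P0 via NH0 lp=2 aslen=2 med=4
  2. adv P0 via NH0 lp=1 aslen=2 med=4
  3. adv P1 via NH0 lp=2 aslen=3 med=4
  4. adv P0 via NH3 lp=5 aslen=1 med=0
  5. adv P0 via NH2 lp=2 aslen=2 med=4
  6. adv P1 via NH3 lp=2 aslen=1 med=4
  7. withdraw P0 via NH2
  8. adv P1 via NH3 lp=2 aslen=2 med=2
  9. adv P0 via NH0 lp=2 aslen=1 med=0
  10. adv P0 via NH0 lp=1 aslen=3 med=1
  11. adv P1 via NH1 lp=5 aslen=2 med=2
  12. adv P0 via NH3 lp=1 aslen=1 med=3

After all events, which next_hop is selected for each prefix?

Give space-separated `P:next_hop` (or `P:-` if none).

Answer: P0:NH3 P1:NH1

Derivation:
Op 1: best P0=NH0 P1=-
Op 2: best P0=NH0 P1=-
Op 3: best P0=NH0 P1=NH0
Op 4: best P0=NH3 P1=NH0
Op 5: best P0=NH3 P1=NH0
Op 6: best P0=NH3 P1=NH3
Op 7: best P0=NH3 P1=NH3
Op 8: best P0=NH3 P1=NH3
Op 9: best P0=NH3 P1=NH3
Op 10: best P0=NH3 P1=NH3
Op 11: best P0=NH3 P1=NH1
Op 12: best P0=NH3 P1=NH1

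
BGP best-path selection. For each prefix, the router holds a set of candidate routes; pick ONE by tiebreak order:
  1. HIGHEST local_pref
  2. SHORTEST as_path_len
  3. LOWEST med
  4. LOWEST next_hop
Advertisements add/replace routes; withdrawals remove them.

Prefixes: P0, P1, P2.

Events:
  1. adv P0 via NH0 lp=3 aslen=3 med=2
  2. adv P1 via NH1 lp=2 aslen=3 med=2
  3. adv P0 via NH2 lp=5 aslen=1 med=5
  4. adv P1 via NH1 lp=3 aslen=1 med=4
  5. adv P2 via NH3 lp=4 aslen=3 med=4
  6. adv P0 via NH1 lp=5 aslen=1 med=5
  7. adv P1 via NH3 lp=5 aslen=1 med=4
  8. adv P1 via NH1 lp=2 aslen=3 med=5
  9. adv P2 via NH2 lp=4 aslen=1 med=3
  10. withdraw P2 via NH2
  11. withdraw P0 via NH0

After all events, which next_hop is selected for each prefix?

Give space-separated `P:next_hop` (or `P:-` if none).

Answer: P0:NH1 P1:NH3 P2:NH3

Derivation:
Op 1: best P0=NH0 P1=- P2=-
Op 2: best P0=NH0 P1=NH1 P2=-
Op 3: best P0=NH2 P1=NH1 P2=-
Op 4: best P0=NH2 P1=NH1 P2=-
Op 5: best P0=NH2 P1=NH1 P2=NH3
Op 6: best P0=NH1 P1=NH1 P2=NH3
Op 7: best P0=NH1 P1=NH3 P2=NH3
Op 8: best P0=NH1 P1=NH3 P2=NH3
Op 9: best P0=NH1 P1=NH3 P2=NH2
Op 10: best P0=NH1 P1=NH3 P2=NH3
Op 11: best P0=NH1 P1=NH3 P2=NH3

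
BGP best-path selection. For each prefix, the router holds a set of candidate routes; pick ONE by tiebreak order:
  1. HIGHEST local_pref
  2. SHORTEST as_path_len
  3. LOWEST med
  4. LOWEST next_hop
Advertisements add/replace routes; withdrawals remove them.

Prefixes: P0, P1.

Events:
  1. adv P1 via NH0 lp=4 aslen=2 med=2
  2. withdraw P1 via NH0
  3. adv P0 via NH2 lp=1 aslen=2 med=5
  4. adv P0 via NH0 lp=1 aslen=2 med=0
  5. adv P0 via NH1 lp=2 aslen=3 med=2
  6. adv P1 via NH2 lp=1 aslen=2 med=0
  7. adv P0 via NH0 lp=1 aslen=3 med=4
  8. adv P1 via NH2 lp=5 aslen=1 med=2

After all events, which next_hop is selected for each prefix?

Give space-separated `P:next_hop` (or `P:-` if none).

Answer: P0:NH1 P1:NH2

Derivation:
Op 1: best P0=- P1=NH0
Op 2: best P0=- P1=-
Op 3: best P0=NH2 P1=-
Op 4: best P0=NH0 P1=-
Op 5: best P0=NH1 P1=-
Op 6: best P0=NH1 P1=NH2
Op 7: best P0=NH1 P1=NH2
Op 8: best P0=NH1 P1=NH2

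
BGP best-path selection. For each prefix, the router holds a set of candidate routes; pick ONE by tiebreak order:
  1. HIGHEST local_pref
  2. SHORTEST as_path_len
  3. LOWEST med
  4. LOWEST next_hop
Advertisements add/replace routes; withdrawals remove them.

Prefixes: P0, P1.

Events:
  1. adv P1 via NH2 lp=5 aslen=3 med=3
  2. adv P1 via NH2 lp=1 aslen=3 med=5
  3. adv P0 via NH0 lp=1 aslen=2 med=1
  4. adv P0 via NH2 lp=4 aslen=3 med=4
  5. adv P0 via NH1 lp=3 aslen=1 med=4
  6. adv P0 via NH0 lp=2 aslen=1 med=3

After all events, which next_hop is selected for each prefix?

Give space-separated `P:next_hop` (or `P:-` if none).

Answer: P0:NH2 P1:NH2

Derivation:
Op 1: best P0=- P1=NH2
Op 2: best P0=- P1=NH2
Op 3: best P0=NH0 P1=NH2
Op 4: best P0=NH2 P1=NH2
Op 5: best P0=NH2 P1=NH2
Op 6: best P0=NH2 P1=NH2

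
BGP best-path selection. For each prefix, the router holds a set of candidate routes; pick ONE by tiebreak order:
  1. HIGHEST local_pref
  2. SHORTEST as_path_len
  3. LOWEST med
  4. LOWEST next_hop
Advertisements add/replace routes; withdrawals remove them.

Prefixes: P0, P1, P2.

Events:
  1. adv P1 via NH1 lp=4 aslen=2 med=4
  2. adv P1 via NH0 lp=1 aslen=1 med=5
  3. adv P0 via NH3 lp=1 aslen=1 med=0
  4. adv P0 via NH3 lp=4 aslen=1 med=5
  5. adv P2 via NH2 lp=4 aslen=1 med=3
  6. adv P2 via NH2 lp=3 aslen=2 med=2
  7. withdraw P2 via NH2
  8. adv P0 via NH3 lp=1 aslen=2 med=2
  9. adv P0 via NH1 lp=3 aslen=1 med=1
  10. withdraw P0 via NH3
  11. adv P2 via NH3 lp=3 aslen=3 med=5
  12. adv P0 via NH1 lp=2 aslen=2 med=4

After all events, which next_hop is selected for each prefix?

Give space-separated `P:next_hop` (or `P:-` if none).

Op 1: best P0=- P1=NH1 P2=-
Op 2: best P0=- P1=NH1 P2=-
Op 3: best P0=NH3 P1=NH1 P2=-
Op 4: best P0=NH3 P1=NH1 P2=-
Op 5: best P0=NH3 P1=NH1 P2=NH2
Op 6: best P0=NH3 P1=NH1 P2=NH2
Op 7: best P0=NH3 P1=NH1 P2=-
Op 8: best P0=NH3 P1=NH1 P2=-
Op 9: best P0=NH1 P1=NH1 P2=-
Op 10: best P0=NH1 P1=NH1 P2=-
Op 11: best P0=NH1 P1=NH1 P2=NH3
Op 12: best P0=NH1 P1=NH1 P2=NH3

Answer: P0:NH1 P1:NH1 P2:NH3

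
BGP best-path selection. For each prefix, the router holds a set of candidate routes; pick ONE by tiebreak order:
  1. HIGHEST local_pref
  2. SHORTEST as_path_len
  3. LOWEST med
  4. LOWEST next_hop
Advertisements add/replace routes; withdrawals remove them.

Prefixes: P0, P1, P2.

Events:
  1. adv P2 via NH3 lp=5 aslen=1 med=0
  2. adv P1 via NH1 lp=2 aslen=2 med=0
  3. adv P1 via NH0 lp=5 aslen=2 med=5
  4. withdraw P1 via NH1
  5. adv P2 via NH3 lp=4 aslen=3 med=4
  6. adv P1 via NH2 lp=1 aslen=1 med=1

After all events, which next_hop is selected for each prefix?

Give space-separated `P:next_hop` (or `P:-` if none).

Answer: P0:- P1:NH0 P2:NH3

Derivation:
Op 1: best P0=- P1=- P2=NH3
Op 2: best P0=- P1=NH1 P2=NH3
Op 3: best P0=- P1=NH0 P2=NH3
Op 4: best P0=- P1=NH0 P2=NH3
Op 5: best P0=- P1=NH0 P2=NH3
Op 6: best P0=- P1=NH0 P2=NH3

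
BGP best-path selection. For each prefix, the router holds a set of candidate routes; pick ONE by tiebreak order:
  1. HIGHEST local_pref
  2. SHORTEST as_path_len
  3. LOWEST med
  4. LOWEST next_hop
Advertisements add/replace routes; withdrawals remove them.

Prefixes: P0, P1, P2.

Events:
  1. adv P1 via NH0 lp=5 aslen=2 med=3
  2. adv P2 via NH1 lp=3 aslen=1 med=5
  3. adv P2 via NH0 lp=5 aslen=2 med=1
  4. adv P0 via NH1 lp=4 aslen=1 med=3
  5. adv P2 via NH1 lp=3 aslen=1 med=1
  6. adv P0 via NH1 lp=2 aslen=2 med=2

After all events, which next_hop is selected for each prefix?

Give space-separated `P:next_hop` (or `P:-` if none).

Answer: P0:NH1 P1:NH0 P2:NH0

Derivation:
Op 1: best P0=- P1=NH0 P2=-
Op 2: best P0=- P1=NH0 P2=NH1
Op 3: best P0=- P1=NH0 P2=NH0
Op 4: best P0=NH1 P1=NH0 P2=NH0
Op 5: best P0=NH1 P1=NH0 P2=NH0
Op 6: best P0=NH1 P1=NH0 P2=NH0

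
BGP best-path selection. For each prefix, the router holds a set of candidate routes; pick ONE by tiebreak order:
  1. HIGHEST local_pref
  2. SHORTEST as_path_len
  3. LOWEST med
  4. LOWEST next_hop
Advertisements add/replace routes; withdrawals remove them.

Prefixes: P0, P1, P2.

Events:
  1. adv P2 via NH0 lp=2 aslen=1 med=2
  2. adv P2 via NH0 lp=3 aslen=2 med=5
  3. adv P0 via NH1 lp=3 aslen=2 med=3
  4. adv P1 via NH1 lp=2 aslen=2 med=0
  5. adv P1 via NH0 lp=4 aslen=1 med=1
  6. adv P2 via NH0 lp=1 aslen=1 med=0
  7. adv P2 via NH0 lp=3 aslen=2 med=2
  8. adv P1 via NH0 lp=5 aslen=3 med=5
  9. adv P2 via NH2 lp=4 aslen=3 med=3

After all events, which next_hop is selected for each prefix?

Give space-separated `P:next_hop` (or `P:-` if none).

Answer: P0:NH1 P1:NH0 P2:NH2

Derivation:
Op 1: best P0=- P1=- P2=NH0
Op 2: best P0=- P1=- P2=NH0
Op 3: best P0=NH1 P1=- P2=NH0
Op 4: best P0=NH1 P1=NH1 P2=NH0
Op 5: best P0=NH1 P1=NH0 P2=NH0
Op 6: best P0=NH1 P1=NH0 P2=NH0
Op 7: best P0=NH1 P1=NH0 P2=NH0
Op 8: best P0=NH1 P1=NH0 P2=NH0
Op 9: best P0=NH1 P1=NH0 P2=NH2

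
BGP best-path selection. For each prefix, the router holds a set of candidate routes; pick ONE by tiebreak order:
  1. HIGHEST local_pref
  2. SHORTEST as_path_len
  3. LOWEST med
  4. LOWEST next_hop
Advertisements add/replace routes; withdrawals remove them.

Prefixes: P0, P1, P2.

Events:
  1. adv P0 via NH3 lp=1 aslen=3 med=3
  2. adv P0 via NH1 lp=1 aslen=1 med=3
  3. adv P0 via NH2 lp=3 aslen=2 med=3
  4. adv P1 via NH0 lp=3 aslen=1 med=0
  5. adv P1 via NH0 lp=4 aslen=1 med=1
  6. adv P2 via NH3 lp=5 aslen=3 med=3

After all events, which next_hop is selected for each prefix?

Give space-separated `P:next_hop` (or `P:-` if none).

Answer: P0:NH2 P1:NH0 P2:NH3

Derivation:
Op 1: best P0=NH3 P1=- P2=-
Op 2: best P0=NH1 P1=- P2=-
Op 3: best P0=NH2 P1=- P2=-
Op 4: best P0=NH2 P1=NH0 P2=-
Op 5: best P0=NH2 P1=NH0 P2=-
Op 6: best P0=NH2 P1=NH0 P2=NH3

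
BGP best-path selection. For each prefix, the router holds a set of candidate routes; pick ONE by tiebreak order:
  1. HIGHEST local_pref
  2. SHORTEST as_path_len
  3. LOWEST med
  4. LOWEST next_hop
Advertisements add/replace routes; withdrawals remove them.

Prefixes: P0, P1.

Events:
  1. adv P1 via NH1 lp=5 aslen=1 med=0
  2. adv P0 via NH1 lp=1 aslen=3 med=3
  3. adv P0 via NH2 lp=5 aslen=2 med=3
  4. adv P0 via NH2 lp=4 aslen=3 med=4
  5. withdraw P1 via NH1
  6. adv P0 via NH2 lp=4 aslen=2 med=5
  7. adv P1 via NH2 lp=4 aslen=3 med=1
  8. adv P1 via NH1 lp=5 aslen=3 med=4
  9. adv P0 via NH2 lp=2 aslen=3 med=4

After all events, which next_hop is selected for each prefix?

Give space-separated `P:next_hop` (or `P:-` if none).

Op 1: best P0=- P1=NH1
Op 2: best P0=NH1 P1=NH1
Op 3: best P0=NH2 P1=NH1
Op 4: best P0=NH2 P1=NH1
Op 5: best P0=NH2 P1=-
Op 6: best P0=NH2 P1=-
Op 7: best P0=NH2 P1=NH2
Op 8: best P0=NH2 P1=NH1
Op 9: best P0=NH2 P1=NH1

Answer: P0:NH2 P1:NH1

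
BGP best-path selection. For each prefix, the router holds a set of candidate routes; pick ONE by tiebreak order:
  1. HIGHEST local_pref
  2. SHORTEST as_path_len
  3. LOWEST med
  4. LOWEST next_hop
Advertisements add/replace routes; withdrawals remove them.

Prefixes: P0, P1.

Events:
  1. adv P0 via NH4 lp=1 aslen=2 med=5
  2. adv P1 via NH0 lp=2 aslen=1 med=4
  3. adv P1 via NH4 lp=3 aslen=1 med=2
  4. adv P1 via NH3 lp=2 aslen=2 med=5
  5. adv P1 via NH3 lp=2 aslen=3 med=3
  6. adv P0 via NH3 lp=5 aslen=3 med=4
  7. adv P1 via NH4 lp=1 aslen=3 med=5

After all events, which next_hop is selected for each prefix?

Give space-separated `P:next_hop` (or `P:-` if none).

Answer: P0:NH3 P1:NH0

Derivation:
Op 1: best P0=NH4 P1=-
Op 2: best P0=NH4 P1=NH0
Op 3: best P0=NH4 P1=NH4
Op 4: best P0=NH4 P1=NH4
Op 5: best P0=NH4 P1=NH4
Op 6: best P0=NH3 P1=NH4
Op 7: best P0=NH3 P1=NH0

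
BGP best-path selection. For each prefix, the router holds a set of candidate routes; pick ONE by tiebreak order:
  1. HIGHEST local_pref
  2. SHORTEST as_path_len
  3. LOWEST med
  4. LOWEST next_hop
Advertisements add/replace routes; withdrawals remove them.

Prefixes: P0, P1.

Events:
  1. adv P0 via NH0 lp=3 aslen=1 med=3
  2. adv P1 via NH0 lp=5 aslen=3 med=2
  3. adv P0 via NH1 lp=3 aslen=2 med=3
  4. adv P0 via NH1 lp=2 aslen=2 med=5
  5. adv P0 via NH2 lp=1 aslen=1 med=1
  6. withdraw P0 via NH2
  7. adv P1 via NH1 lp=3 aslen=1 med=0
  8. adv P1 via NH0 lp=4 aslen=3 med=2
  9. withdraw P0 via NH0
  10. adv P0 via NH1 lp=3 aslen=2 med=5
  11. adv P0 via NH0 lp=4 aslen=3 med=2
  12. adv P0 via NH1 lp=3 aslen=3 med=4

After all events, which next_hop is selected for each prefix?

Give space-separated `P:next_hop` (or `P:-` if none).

Op 1: best P0=NH0 P1=-
Op 2: best P0=NH0 P1=NH0
Op 3: best P0=NH0 P1=NH0
Op 4: best P0=NH0 P1=NH0
Op 5: best P0=NH0 P1=NH0
Op 6: best P0=NH0 P1=NH0
Op 7: best P0=NH0 P1=NH0
Op 8: best P0=NH0 P1=NH0
Op 9: best P0=NH1 P1=NH0
Op 10: best P0=NH1 P1=NH0
Op 11: best P0=NH0 P1=NH0
Op 12: best P0=NH0 P1=NH0

Answer: P0:NH0 P1:NH0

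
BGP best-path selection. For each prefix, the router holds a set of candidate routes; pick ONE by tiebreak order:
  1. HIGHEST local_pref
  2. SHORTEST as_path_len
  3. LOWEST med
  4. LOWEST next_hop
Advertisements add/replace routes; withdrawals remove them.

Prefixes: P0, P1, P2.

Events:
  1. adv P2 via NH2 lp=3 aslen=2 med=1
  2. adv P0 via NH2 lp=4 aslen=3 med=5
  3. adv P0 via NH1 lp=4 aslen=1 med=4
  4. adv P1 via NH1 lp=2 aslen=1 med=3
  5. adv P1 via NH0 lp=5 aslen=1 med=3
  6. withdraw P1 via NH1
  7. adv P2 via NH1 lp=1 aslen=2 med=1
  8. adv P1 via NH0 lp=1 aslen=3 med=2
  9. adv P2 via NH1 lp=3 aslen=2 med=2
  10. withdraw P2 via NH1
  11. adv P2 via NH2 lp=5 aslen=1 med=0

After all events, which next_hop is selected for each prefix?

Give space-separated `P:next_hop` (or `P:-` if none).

Op 1: best P0=- P1=- P2=NH2
Op 2: best P0=NH2 P1=- P2=NH2
Op 3: best P0=NH1 P1=- P2=NH2
Op 4: best P0=NH1 P1=NH1 P2=NH2
Op 5: best P0=NH1 P1=NH0 P2=NH2
Op 6: best P0=NH1 P1=NH0 P2=NH2
Op 7: best P0=NH1 P1=NH0 P2=NH2
Op 8: best P0=NH1 P1=NH0 P2=NH2
Op 9: best P0=NH1 P1=NH0 P2=NH2
Op 10: best P0=NH1 P1=NH0 P2=NH2
Op 11: best P0=NH1 P1=NH0 P2=NH2

Answer: P0:NH1 P1:NH0 P2:NH2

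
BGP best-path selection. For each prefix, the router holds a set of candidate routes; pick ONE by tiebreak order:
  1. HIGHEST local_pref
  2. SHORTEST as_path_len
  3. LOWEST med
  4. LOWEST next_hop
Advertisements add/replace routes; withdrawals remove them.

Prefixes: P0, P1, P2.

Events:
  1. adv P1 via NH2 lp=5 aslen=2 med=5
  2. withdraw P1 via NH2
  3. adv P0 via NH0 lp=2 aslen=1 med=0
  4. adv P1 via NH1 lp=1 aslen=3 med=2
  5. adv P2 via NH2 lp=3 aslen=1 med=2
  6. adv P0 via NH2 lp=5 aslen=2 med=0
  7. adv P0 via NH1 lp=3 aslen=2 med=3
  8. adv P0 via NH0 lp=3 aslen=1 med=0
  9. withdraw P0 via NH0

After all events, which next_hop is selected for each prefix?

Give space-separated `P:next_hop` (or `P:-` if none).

Answer: P0:NH2 P1:NH1 P2:NH2

Derivation:
Op 1: best P0=- P1=NH2 P2=-
Op 2: best P0=- P1=- P2=-
Op 3: best P0=NH0 P1=- P2=-
Op 4: best P0=NH0 P1=NH1 P2=-
Op 5: best P0=NH0 P1=NH1 P2=NH2
Op 6: best P0=NH2 P1=NH1 P2=NH2
Op 7: best P0=NH2 P1=NH1 P2=NH2
Op 8: best P0=NH2 P1=NH1 P2=NH2
Op 9: best P0=NH2 P1=NH1 P2=NH2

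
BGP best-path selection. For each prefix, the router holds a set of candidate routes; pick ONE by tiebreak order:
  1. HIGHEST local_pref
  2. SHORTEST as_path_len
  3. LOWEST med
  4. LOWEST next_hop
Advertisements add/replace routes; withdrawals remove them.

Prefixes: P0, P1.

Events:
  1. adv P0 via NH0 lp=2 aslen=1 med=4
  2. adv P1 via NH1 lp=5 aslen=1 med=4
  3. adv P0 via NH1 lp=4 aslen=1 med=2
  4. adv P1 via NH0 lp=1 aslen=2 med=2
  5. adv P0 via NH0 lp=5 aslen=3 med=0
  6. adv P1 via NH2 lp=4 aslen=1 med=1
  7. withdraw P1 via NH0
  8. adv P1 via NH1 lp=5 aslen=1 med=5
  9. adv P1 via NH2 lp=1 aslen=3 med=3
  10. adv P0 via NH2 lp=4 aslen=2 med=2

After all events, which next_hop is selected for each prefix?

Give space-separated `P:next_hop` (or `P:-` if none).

Op 1: best P0=NH0 P1=-
Op 2: best P0=NH0 P1=NH1
Op 3: best P0=NH1 P1=NH1
Op 4: best P0=NH1 P1=NH1
Op 5: best P0=NH0 P1=NH1
Op 6: best P0=NH0 P1=NH1
Op 7: best P0=NH0 P1=NH1
Op 8: best P0=NH0 P1=NH1
Op 9: best P0=NH0 P1=NH1
Op 10: best P0=NH0 P1=NH1

Answer: P0:NH0 P1:NH1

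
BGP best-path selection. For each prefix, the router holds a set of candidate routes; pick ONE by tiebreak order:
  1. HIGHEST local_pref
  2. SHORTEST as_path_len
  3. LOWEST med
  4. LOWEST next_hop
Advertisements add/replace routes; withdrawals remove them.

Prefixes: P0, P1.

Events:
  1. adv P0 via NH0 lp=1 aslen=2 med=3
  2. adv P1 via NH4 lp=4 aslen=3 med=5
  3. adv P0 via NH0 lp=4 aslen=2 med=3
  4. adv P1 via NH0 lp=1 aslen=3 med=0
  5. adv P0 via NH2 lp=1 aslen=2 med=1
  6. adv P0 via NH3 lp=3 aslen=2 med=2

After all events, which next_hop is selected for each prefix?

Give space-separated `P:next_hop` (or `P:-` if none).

Answer: P0:NH0 P1:NH4

Derivation:
Op 1: best P0=NH0 P1=-
Op 2: best P0=NH0 P1=NH4
Op 3: best P0=NH0 P1=NH4
Op 4: best P0=NH0 P1=NH4
Op 5: best P0=NH0 P1=NH4
Op 6: best P0=NH0 P1=NH4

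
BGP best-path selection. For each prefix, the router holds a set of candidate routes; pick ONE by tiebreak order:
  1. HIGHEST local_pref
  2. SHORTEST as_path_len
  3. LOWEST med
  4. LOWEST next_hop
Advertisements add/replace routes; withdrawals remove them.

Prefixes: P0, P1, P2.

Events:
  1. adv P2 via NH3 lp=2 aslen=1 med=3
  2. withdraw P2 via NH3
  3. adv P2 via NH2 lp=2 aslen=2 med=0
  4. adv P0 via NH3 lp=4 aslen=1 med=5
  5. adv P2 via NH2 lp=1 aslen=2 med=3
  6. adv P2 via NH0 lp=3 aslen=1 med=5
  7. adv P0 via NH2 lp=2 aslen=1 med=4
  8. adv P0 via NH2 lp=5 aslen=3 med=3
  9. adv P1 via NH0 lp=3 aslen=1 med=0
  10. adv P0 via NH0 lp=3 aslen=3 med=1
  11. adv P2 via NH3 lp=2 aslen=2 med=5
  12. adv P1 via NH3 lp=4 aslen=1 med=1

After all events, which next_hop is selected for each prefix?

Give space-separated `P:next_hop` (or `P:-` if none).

Answer: P0:NH2 P1:NH3 P2:NH0

Derivation:
Op 1: best P0=- P1=- P2=NH3
Op 2: best P0=- P1=- P2=-
Op 3: best P0=- P1=- P2=NH2
Op 4: best P0=NH3 P1=- P2=NH2
Op 5: best P0=NH3 P1=- P2=NH2
Op 6: best P0=NH3 P1=- P2=NH0
Op 7: best P0=NH3 P1=- P2=NH0
Op 8: best P0=NH2 P1=- P2=NH0
Op 9: best P0=NH2 P1=NH0 P2=NH0
Op 10: best P0=NH2 P1=NH0 P2=NH0
Op 11: best P0=NH2 P1=NH0 P2=NH0
Op 12: best P0=NH2 P1=NH3 P2=NH0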